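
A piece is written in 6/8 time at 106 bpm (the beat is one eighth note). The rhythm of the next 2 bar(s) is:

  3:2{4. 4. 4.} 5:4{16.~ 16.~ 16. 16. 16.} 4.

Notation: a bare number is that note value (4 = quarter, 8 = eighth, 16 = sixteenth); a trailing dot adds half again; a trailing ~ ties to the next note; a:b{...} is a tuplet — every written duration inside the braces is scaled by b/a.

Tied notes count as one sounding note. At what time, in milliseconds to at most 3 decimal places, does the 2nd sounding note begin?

note 2 onset = 2b = 1132.075ms

1. 0.0ms @ 0 + 1132.075ms (2)
2. 1132.075ms @ 2 + 1132.075ms (2)
3. 2264.151ms @ 4 + 1132.075ms (2)
4. 3396.226ms @ 6 + 1018.868ms (9/5)
5. 4415.094ms @ 39/5 + 339.623ms (3/5)
6. 4754.717ms @ 42/5 + 339.623ms (3/5)
7. 5094.34ms @ 9 + 1698.113ms (3)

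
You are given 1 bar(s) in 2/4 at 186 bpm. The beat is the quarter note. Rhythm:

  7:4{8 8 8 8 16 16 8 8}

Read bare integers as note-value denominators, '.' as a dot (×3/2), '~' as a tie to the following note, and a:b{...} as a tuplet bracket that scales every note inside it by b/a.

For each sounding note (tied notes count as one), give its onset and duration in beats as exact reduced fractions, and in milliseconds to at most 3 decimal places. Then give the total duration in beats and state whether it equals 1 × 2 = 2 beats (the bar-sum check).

1) 0.0ms=0b +92.166ms=2/7b
2) 92.166ms=2/7b +92.166ms=2/7b
3) 184.332ms=4/7b +92.166ms=2/7b
4) 276.498ms=6/7b +92.166ms=2/7b
5) 368.664ms=8/7b +46.083ms=1/7b
6) 414.747ms=9/7b +46.083ms=1/7b
7) 460.829ms=10/7b +92.166ms=2/7b
8) 552.995ms=12/7b +92.166ms=2/7b
Σ=2b of 2 (186bpm 2/4) — PASS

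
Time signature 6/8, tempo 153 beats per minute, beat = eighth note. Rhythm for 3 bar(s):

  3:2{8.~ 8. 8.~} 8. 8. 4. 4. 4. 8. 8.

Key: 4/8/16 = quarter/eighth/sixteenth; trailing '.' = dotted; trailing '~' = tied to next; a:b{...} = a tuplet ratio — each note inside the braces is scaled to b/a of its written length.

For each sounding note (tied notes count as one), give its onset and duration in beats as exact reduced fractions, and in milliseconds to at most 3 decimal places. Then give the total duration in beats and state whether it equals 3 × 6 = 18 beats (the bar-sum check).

1) 0.0ms=0b +784.314ms=2b
2) 784.314ms=2b +980.392ms=5/2b
3) 1764.706ms=9/2b +588.235ms=3/2b
4) 2352.941ms=6b +1176.471ms=3b
5) 3529.412ms=9b +1176.471ms=3b
6) 4705.882ms=12b +1176.471ms=3b
7) 5882.353ms=15b +588.235ms=3/2b
8) 6470.588ms=33/2b +588.235ms=3/2b
Σ=18b of 18 (153bpm 6/8) — PASS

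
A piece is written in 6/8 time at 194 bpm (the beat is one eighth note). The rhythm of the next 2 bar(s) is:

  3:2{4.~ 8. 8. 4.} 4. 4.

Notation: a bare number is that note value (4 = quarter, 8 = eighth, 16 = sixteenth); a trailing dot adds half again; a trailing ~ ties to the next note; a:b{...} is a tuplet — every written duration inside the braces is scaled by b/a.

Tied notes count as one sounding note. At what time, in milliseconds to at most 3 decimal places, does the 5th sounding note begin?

note 5 onset = 9b = 2783.505ms

1. 0.0ms @ 0 + 927.835ms (3)
2. 927.835ms @ 3 + 309.278ms (1)
3. 1237.113ms @ 4 + 618.557ms (2)
4. 1855.67ms @ 6 + 927.835ms (3)
5. 2783.505ms @ 9 + 927.835ms (3)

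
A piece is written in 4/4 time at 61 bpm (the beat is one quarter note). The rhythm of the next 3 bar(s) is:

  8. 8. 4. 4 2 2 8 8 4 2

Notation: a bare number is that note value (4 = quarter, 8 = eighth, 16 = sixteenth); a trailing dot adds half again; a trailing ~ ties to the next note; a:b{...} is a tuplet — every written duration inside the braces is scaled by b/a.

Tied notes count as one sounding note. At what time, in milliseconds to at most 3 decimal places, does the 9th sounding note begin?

note 9 onset = 9b = 8852.459ms

1. 0.0ms @ 0 + 737.705ms (3/4)
2. 737.705ms @ 3/4 + 737.705ms (3/4)
3. 1475.41ms @ 3/2 + 1475.41ms (3/2)
4. 2950.82ms @ 3 + 983.607ms (1)
5. 3934.426ms @ 4 + 1967.213ms (2)
6. 5901.639ms @ 6 + 1967.213ms (2)
7. 7868.852ms @ 8 + 491.803ms (1/2)
8. 8360.656ms @ 17/2 + 491.803ms (1/2)
9. 8852.459ms @ 9 + 983.607ms (1)
10. 9836.066ms @ 10 + 1967.213ms (2)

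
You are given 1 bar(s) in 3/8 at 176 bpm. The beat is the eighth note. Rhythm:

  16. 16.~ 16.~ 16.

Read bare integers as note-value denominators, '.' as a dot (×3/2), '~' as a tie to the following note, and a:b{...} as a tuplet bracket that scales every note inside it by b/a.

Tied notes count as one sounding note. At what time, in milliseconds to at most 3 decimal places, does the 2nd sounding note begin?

1. 0.0ms @ 0 + 255.682ms (3/4)
2. 255.682ms @ 3/4 + 767.045ms (9/4)

note 2 onset = 3/4b = 255.682ms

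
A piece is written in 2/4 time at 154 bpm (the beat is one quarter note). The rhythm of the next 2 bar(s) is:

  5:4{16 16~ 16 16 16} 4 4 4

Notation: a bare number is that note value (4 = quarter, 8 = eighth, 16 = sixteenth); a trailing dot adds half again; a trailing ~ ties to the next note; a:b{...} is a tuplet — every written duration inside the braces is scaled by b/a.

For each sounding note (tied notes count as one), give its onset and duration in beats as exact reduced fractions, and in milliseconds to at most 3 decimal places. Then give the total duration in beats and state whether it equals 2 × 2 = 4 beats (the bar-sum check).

1) 0.0ms=0b +77.922ms=1/5b
2) 77.922ms=1/5b +155.844ms=2/5b
3) 233.766ms=3/5b +77.922ms=1/5b
4) 311.688ms=4/5b +77.922ms=1/5b
5) 389.61ms=1b +389.61ms=1b
6) 779.221ms=2b +389.61ms=1b
7) 1168.831ms=3b +389.61ms=1b
Σ=4b of 4 (154bpm 2/4) — PASS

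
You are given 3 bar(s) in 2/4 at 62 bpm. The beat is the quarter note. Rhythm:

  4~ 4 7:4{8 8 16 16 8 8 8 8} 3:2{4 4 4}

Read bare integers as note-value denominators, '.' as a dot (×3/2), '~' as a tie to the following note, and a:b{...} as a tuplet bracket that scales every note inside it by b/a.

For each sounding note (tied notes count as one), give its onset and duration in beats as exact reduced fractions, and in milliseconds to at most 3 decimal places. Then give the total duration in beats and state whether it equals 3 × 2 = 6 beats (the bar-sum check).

1) 0.0ms=0b +1935.484ms=2b
2) 1935.484ms=2b +276.498ms=2/7b
3) 2211.982ms=16/7b +276.498ms=2/7b
4) 2488.479ms=18/7b +138.249ms=1/7b
5) 2626.728ms=19/7b +138.249ms=1/7b
6) 2764.977ms=20/7b +276.498ms=2/7b
7) 3041.475ms=22/7b +276.498ms=2/7b
8) 3317.972ms=24/7b +276.498ms=2/7b
9) 3594.47ms=26/7b +276.498ms=2/7b
10) 3870.968ms=4b +645.161ms=2/3b
11) 4516.129ms=14/3b +645.161ms=2/3b
12) 5161.29ms=16/3b +645.161ms=2/3b
Σ=6b of 6 (62bpm 2/4) — PASS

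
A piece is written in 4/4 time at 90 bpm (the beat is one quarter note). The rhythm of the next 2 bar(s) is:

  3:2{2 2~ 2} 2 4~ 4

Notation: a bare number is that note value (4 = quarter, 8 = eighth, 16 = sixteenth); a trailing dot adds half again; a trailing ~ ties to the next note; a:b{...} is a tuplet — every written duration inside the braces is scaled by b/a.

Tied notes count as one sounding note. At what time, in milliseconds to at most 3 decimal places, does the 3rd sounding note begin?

note 3 onset = 4b = 2666.667ms

1. 0.0ms @ 0 + 888.889ms (4/3)
2. 888.889ms @ 4/3 + 1777.778ms (8/3)
3. 2666.667ms @ 4 + 1333.333ms (2)
4. 4000.0ms @ 6 + 1333.333ms (2)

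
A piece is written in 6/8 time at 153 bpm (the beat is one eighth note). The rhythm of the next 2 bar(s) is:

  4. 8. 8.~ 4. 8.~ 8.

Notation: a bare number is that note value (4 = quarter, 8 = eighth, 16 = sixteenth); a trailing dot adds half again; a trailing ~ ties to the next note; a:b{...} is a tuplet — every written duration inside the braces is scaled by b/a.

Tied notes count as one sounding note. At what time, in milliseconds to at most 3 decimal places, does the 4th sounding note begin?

1. 0.0ms @ 0 + 1176.471ms (3)
2. 1176.471ms @ 3 + 588.235ms (3/2)
3. 1764.706ms @ 9/2 + 1764.706ms (9/2)
4. 3529.412ms @ 9 + 1176.471ms (3)

note 4 onset = 9b = 3529.412ms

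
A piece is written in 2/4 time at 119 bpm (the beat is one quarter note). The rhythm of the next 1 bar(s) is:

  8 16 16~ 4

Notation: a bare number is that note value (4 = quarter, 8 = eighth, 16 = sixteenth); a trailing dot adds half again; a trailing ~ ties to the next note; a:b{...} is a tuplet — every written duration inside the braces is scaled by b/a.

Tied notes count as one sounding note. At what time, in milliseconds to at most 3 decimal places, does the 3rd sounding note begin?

note 3 onset = 3/4b = 378.151ms

1. 0.0ms @ 0 + 252.101ms (1/2)
2. 252.101ms @ 1/2 + 126.05ms (1/4)
3. 378.151ms @ 3/4 + 630.252ms (5/4)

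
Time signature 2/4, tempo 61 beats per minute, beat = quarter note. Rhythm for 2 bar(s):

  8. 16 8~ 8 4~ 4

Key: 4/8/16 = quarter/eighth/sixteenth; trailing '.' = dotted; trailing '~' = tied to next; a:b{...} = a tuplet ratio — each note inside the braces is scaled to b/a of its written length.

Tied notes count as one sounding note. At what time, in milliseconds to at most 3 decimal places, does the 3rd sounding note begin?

note 3 onset = 1b = 983.607ms

1. 0.0ms @ 0 + 737.705ms (3/4)
2. 737.705ms @ 3/4 + 245.902ms (1/4)
3. 983.607ms @ 1 + 983.607ms (1)
4. 1967.213ms @ 2 + 1967.213ms (2)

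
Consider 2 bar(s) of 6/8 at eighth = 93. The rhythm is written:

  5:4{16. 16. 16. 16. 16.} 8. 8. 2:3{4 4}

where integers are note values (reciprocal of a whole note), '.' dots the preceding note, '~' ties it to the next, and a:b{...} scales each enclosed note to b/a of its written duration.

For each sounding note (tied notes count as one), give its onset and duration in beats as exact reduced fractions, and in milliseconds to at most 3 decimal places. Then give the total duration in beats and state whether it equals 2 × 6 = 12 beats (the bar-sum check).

1) 0.0ms=0b +387.097ms=3/5b
2) 387.097ms=3/5b +387.097ms=3/5b
3) 774.194ms=6/5b +387.097ms=3/5b
4) 1161.29ms=9/5b +387.097ms=3/5b
5) 1548.387ms=12/5b +387.097ms=3/5b
6) 1935.484ms=3b +967.742ms=3/2b
7) 2903.226ms=9/2b +967.742ms=3/2b
8) 3870.968ms=6b +1935.484ms=3b
9) 5806.452ms=9b +1935.484ms=3b
Σ=12b of 12 (93bpm 6/8) — PASS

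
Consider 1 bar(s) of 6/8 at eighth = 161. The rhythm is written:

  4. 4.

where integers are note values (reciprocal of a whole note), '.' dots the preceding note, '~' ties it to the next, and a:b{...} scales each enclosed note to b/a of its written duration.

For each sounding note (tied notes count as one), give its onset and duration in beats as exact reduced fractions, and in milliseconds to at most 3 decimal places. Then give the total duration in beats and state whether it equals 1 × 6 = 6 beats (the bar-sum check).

1) 0.0ms=0b +1118.012ms=3b
2) 1118.012ms=3b +1118.012ms=3b
Σ=6b of 6 (161bpm 6/8) — PASS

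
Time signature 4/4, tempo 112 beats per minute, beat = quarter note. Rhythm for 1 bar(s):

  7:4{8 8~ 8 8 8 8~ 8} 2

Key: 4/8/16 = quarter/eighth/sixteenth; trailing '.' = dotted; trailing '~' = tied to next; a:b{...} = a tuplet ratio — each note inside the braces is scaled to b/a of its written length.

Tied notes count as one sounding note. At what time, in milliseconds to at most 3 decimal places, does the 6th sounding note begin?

1. 0.0ms @ 0 + 153.061ms (2/7)
2. 153.061ms @ 2/7 + 306.122ms (4/7)
3. 459.184ms @ 6/7 + 153.061ms (2/7)
4. 612.245ms @ 8/7 + 153.061ms (2/7)
5. 765.306ms @ 10/7 + 306.122ms (4/7)
6. 1071.429ms @ 2 + 1071.429ms (2)

note 6 onset = 2b = 1071.429ms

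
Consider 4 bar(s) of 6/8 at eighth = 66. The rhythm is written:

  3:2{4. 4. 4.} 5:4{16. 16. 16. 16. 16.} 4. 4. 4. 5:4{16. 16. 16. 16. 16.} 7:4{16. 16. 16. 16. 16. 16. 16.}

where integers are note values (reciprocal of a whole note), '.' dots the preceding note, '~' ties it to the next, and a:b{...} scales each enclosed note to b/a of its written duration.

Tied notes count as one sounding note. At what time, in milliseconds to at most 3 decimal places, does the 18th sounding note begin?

1. 0.0ms @ 0 + 1818.182ms (2)
2. 1818.182ms @ 2 + 1818.182ms (2)
3. 3636.364ms @ 4 + 1818.182ms (2)
4. 5454.545ms @ 6 + 545.455ms (3/5)
5. 6000.0ms @ 33/5 + 545.455ms (3/5)
6. 6545.455ms @ 36/5 + 545.455ms (3/5)
7. 7090.909ms @ 39/5 + 545.455ms (3/5)
8. 7636.364ms @ 42/5 + 545.455ms (3/5)
9. 8181.818ms @ 9 + 2727.273ms (3)
10. 10909.091ms @ 12 + 2727.273ms (3)
11. 13636.364ms @ 15 + 2727.273ms (3)
12. 16363.636ms @ 18 + 545.455ms (3/5)
13. 16909.091ms @ 93/5 + 545.455ms (3/5)
14. 17454.545ms @ 96/5 + 545.455ms (3/5)
15. 18000.0ms @ 99/5 + 545.455ms (3/5)
16. 18545.455ms @ 102/5 + 545.455ms (3/5)
17. 19090.909ms @ 21 + 389.61ms (3/7)
18. 19480.519ms @ 150/7 + 389.61ms (3/7)
19. 19870.13ms @ 153/7 + 389.61ms (3/7)
20. 20259.74ms @ 156/7 + 389.61ms (3/7)
21. 20649.351ms @ 159/7 + 389.61ms (3/7)
22. 21038.961ms @ 162/7 + 389.61ms (3/7)
23. 21428.571ms @ 165/7 + 389.61ms (3/7)

note 18 onset = 150/7b = 19480.519ms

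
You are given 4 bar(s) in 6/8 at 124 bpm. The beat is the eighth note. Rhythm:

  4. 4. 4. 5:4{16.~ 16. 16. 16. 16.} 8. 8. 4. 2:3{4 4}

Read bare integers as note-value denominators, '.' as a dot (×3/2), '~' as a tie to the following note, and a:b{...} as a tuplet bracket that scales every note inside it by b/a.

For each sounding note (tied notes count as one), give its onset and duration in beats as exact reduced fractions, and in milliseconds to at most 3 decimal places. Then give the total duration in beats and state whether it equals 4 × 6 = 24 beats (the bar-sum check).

1) 0.0ms=0b +1451.613ms=3b
2) 1451.613ms=3b +1451.613ms=3b
3) 2903.226ms=6b +1451.613ms=3b
4) 4354.839ms=9b +580.645ms=6/5b
5) 4935.484ms=51/5b +290.323ms=3/5b
6) 5225.806ms=54/5b +290.323ms=3/5b
7) 5516.129ms=57/5b +290.323ms=3/5b
8) 5806.452ms=12b +725.806ms=3/2b
9) 6532.258ms=27/2b +725.806ms=3/2b
10) 7258.065ms=15b +1451.613ms=3b
11) 8709.677ms=18b +1451.613ms=3b
12) 10161.29ms=21b +1451.613ms=3b
Σ=24b of 24 (124bpm 6/8) — PASS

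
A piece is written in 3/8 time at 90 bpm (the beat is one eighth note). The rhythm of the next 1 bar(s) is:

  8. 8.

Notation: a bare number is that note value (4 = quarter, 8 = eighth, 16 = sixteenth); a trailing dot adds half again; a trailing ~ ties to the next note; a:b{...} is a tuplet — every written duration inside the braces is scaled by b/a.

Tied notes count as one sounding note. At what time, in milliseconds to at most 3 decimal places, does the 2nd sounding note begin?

note 2 onset = 3/2b = 1000.0ms

1. 0.0ms @ 0 + 1000.0ms (3/2)
2. 1000.0ms @ 3/2 + 1000.0ms (3/2)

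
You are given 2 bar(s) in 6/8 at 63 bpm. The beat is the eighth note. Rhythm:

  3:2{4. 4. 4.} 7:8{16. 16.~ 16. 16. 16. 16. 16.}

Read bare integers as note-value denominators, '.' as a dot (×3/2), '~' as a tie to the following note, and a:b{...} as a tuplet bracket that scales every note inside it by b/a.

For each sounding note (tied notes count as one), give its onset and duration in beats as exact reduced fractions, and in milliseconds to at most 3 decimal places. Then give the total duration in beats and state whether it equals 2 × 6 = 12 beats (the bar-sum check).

1) 0.0ms=0b +1904.762ms=2b
2) 1904.762ms=2b +1904.762ms=2b
3) 3809.524ms=4b +1904.762ms=2b
4) 5714.286ms=6b +816.327ms=6/7b
5) 6530.612ms=48/7b +1632.653ms=12/7b
6) 8163.265ms=60/7b +816.327ms=6/7b
7) 8979.592ms=66/7b +816.327ms=6/7b
8) 9795.918ms=72/7b +816.327ms=6/7b
9) 10612.245ms=78/7b +816.327ms=6/7b
Σ=12b of 12 (63bpm 6/8) — PASS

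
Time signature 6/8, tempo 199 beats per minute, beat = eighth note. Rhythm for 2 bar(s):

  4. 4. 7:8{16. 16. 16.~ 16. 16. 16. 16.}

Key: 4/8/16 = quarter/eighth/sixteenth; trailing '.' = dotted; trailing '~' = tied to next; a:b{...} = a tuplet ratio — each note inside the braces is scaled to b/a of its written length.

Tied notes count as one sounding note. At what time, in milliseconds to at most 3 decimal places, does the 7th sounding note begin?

note 7 onset = 72/7b = 3101.22ms

1. 0.0ms @ 0 + 904.523ms (3)
2. 904.523ms @ 3 + 904.523ms (3)
3. 1809.045ms @ 6 + 258.435ms (6/7)
4. 2067.48ms @ 48/7 + 258.435ms (6/7)
5. 2325.915ms @ 54/7 + 516.87ms (12/7)
6. 2842.785ms @ 66/7 + 258.435ms (6/7)
7. 3101.22ms @ 72/7 + 258.435ms (6/7)
8. 3359.655ms @ 78/7 + 258.435ms (6/7)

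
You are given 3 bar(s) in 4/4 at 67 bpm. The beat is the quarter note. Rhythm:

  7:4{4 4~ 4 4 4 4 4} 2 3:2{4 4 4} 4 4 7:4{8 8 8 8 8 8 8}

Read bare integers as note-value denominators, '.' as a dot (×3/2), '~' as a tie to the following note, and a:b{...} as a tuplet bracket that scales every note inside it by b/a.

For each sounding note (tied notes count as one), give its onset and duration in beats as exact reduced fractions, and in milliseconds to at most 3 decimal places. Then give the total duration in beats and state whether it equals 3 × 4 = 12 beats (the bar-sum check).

1) 0.0ms=0b +511.727ms=4/7b
2) 511.727ms=4/7b +1023.454ms=8/7b
3) 1535.181ms=12/7b +511.727ms=4/7b
4) 2046.908ms=16/7b +511.727ms=4/7b
5) 2558.635ms=20/7b +511.727ms=4/7b
6) 3070.362ms=24/7b +511.727ms=4/7b
7) 3582.09ms=4b +1791.045ms=2b
8) 5373.134ms=6b +597.015ms=2/3b
9) 5970.149ms=20/3b +597.015ms=2/3b
10) 6567.164ms=22/3b +597.015ms=2/3b
11) 7164.179ms=8b +895.522ms=1b
12) 8059.701ms=9b +895.522ms=1b
13) 8955.224ms=10b +255.864ms=2/7b
14) 9211.087ms=72/7b +255.864ms=2/7b
15) 9466.951ms=74/7b +255.864ms=2/7b
16) 9722.814ms=76/7b +255.864ms=2/7b
17) 9978.678ms=78/7b +255.864ms=2/7b
18) 10234.542ms=80/7b +255.864ms=2/7b
19) 10490.405ms=82/7b +255.864ms=2/7b
Σ=12b of 12 (67bpm 4/4) — PASS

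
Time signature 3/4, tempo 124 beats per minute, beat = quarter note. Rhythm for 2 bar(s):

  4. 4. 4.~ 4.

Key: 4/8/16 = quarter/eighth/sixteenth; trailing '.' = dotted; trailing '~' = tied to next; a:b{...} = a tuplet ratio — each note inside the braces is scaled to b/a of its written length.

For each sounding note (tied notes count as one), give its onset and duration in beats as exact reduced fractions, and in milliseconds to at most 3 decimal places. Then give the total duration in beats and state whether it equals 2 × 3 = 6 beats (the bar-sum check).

1) 0.0ms=0b +725.806ms=3/2b
2) 725.806ms=3/2b +725.806ms=3/2b
3) 1451.613ms=3b +1451.613ms=3b
Σ=6b of 6 (124bpm 3/4) — PASS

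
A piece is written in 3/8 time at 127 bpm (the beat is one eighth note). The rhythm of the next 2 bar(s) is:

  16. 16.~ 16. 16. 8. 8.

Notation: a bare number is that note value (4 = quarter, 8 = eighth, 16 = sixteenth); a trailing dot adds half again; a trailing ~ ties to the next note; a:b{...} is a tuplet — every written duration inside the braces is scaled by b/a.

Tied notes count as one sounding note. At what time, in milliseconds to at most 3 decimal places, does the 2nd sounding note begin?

1. 0.0ms @ 0 + 354.331ms (3/4)
2. 354.331ms @ 3/4 + 708.661ms (3/2)
3. 1062.992ms @ 9/4 + 354.331ms (3/4)
4. 1417.323ms @ 3 + 708.661ms (3/2)
5. 2125.984ms @ 9/2 + 708.661ms (3/2)

note 2 onset = 3/4b = 354.331ms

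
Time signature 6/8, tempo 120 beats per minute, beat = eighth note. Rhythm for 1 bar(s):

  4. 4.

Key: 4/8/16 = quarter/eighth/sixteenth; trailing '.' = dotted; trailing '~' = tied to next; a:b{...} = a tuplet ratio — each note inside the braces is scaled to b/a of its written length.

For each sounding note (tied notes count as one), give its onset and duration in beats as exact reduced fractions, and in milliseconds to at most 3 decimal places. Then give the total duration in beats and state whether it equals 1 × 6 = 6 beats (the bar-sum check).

1) 0.0ms=0b +1500.0ms=3b
2) 1500.0ms=3b +1500.0ms=3b
Σ=6b of 6 (120bpm 6/8) — PASS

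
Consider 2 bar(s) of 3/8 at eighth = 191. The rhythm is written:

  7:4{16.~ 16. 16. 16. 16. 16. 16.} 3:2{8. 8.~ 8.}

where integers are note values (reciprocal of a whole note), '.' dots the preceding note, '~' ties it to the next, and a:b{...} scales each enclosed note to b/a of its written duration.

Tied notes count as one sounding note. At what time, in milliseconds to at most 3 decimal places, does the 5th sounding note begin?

1. 0.0ms @ 0 + 269.26ms (6/7)
2. 269.26ms @ 6/7 + 134.63ms (3/7)
3. 403.889ms @ 9/7 + 134.63ms (3/7)
4. 538.519ms @ 12/7 + 134.63ms (3/7)
5. 673.149ms @ 15/7 + 134.63ms (3/7)
6. 807.779ms @ 18/7 + 134.63ms (3/7)
7. 942.408ms @ 3 + 314.136ms (1)
8. 1256.545ms @ 4 + 628.272ms (2)

note 5 onset = 15/7b = 673.149ms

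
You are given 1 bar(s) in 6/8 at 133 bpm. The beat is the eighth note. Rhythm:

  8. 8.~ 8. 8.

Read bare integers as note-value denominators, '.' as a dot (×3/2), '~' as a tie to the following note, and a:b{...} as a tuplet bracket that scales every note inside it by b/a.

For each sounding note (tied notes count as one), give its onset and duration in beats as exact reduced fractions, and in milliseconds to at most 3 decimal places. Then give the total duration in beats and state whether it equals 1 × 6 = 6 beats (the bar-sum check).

1) 0.0ms=0b +676.692ms=3/2b
2) 676.692ms=3/2b +1353.383ms=3b
3) 2030.075ms=9/2b +676.692ms=3/2b
Σ=6b of 6 (133bpm 6/8) — PASS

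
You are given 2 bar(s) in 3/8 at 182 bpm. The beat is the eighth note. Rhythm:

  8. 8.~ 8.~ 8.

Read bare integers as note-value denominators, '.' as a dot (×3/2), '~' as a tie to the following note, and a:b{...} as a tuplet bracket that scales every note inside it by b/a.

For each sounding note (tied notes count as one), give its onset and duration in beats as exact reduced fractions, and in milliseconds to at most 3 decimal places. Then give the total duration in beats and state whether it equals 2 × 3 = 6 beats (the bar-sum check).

1) 0.0ms=0b +494.505ms=3/2b
2) 494.505ms=3/2b +1483.516ms=9/2b
Σ=6b of 6 (182bpm 3/8) — PASS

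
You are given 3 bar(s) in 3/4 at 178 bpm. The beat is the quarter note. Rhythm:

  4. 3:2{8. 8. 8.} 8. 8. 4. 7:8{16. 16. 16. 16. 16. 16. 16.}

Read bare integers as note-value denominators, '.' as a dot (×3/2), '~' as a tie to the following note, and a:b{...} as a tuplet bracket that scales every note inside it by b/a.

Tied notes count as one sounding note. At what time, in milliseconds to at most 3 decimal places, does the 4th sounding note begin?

note 4 onset = 5/2b = 842.697ms

1. 0.0ms @ 0 + 505.618ms (3/2)
2. 505.618ms @ 3/2 + 168.539ms (1/2)
3. 674.157ms @ 2 + 168.539ms (1/2)
4. 842.697ms @ 5/2 + 168.539ms (1/2)
5. 1011.236ms @ 3 + 252.809ms (3/4)
6. 1264.045ms @ 15/4 + 252.809ms (3/4)
7. 1516.854ms @ 9/2 + 505.618ms (3/2)
8. 2022.472ms @ 6 + 144.462ms (3/7)
9. 2166.934ms @ 45/7 + 144.462ms (3/7)
10. 2311.396ms @ 48/7 + 144.462ms (3/7)
11. 2455.859ms @ 51/7 + 144.462ms (3/7)
12. 2600.321ms @ 54/7 + 144.462ms (3/7)
13. 2744.783ms @ 57/7 + 144.462ms (3/7)
14. 2889.246ms @ 60/7 + 144.462ms (3/7)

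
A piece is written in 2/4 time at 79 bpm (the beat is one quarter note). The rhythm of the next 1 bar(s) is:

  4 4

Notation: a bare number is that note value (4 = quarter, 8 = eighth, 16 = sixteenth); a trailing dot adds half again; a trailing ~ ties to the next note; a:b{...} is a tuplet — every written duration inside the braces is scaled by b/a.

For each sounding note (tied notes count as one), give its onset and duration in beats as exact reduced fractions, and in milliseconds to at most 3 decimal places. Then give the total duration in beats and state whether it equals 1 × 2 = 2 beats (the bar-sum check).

1) 0.0ms=0b +759.494ms=1b
2) 759.494ms=1b +759.494ms=1b
Σ=2b of 2 (79bpm 2/4) — PASS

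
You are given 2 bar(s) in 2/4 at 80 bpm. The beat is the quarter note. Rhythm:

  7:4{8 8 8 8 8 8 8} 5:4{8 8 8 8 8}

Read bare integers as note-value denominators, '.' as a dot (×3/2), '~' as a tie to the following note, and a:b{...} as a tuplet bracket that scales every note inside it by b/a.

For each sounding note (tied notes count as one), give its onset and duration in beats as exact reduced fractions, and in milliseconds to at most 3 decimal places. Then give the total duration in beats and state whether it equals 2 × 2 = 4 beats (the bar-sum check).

1) 0.0ms=0b +214.286ms=2/7b
2) 214.286ms=2/7b +214.286ms=2/7b
3) 428.571ms=4/7b +214.286ms=2/7b
4) 642.857ms=6/7b +214.286ms=2/7b
5) 857.143ms=8/7b +214.286ms=2/7b
6) 1071.429ms=10/7b +214.286ms=2/7b
7) 1285.714ms=12/7b +214.286ms=2/7b
8) 1500.0ms=2b +300.0ms=2/5b
9) 1800.0ms=12/5b +300.0ms=2/5b
10) 2100.0ms=14/5b +300.0ms=2/5b
11) 2400.0ms=16/5b +300.0ms=2/5b
12) 2700.0ms=18/5b +300.0ms=2/5b
Σ=4b of 4 (80bpm 2/4) — PASS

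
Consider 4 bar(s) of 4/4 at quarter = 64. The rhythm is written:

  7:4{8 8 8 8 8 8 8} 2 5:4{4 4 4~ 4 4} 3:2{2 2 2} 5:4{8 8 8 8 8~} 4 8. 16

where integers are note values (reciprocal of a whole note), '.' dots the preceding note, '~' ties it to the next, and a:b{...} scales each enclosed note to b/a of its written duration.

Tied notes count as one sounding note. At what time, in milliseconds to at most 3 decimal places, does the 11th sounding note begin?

1. 0.0ms @ 0 + 267.857ms (2/7)
2. 267.857ms @ 2/7 + 267.857ms (2/7)
3. 535.714ms @ 4/7 + 267.857ms (2/7)
4. 803.571ms @ 6/7 + 267.857ms (2/7)
5. 1071.429ms @ 8/7 + 267.857ms (2/7)
6. 1339.286ms @ 10/7 + 267.857ms (2/7)
7. 1607.143ms @ 12/7 + 267.857ms (2/7)
8. 1875.0ms @ 2 + 1875.0ms (2)
9. 3750.0ms @ 4 + 750.0ms (4/5)
10. 4500.0ms @ 24/5 + 750.0ms (4/5)
11. 5250.0ms @ 28/5 + 1500.0ms (8/5)
12. 6750.0ms @ 36/5 + 750.0ms (4/5)
13. 7500.0ms @ 8 + 1250.0ms (4/3)
14. 8750.0ms @ 28/3 + 1250.0ms (4/3)
15. 10000.0ms @ 32/3 + 1250.0ms (4/3)
16. 11250.0ms @ 12 + 375.0ms (2/5)
17. 11625.0ms @ 62/5 + 375.0ms (2/5)
18. 12000.0ms @ 64/5 + 375.0ms (2/5)
19. 12375.0ms @ 66/5 + 375.0ms (2/5)
20. 12750.0ms @ 68/5 + 1312.5ms (7/5)
21. 14062.5ms @ 15 + 703.125ms (3/4)
22. 14765.625ms @ 63/4 + 234.375ms (1/4)

note 11 onset = 28/5b = 5250.0ms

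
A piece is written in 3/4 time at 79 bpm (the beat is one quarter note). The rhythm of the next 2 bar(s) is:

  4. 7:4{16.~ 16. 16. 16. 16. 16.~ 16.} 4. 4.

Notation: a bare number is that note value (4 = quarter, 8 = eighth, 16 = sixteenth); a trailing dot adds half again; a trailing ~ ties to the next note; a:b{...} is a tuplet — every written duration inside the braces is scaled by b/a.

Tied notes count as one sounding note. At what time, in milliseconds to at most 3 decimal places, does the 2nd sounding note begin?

note 2 onset = 3/2b = 1139.241ms

1. 0.0ms @ 0 + 1139.241ms (3/2)
2. 1139.241ms @ 3/2 + 325.497ms (3/7)
3. 1464.738ms @ 27/14 + 162.749ms (3/14)
4. 1627.486ms @ 15/7 + 162.749ms (3/14)
5. 1790.235ms @ 33/14 + 162.749ms (3/14)
6. 1952.984ms @ 18/7 + 325.497ms (3/7)
7. 2278.481ms @ 3 + 1139.241ms (3/2)
8. 3417.722ms @ 9/2 + 1139.241ms (3/2)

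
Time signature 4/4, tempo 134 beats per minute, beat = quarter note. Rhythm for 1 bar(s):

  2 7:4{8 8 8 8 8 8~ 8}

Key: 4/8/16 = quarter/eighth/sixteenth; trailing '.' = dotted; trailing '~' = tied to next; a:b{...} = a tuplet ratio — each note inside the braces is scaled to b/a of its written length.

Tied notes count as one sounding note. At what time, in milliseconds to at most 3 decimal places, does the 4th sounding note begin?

1. 0.0ms @ 0 + 895.522ms (2)
2. 895.522ms @ 2 + 127.932ms (2/7)
3. 1023.454ms @ 16/7 + 127.932ms (2/7)
4. 1151.386ms @ 18/7 + 127.932ms (2/7)
5. 1279.318ms @ 20/7 + 127.932ms (2/7)
6. 1407.249ms @ 22/7 + 127.932ms (2/7)
7. 1535.181ms @ 24/7 + 255.864ms (4/7)

note 4 onset = 18/7b = 1151.386ms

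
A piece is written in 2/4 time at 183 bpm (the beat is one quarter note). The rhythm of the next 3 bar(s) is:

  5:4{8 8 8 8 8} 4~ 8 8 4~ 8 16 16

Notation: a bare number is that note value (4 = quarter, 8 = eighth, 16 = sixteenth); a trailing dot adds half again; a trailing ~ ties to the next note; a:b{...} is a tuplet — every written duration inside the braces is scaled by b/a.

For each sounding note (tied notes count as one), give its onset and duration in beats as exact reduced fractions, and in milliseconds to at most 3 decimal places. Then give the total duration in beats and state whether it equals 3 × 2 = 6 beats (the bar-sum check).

1) 0.0ms=0b +131.148ms=2/5b
2) 131.148ms=2/5b +131.148ms=2/5b
3) 262.295ms=4/5b +131.148ms=2/5b
4) 393.443ms=6/5b +131.148ms=2/5b
5) 524.59ms=8/5b +131.148ms=2/5b
6) 655.738ms=2b +491.803ms=3/2b
7) 1147.541ms=7/2b +163.934ms=1/2b
8) 1311.475ms=4b +491.803ms=3/2b
9) 1803.279ms=11/2b +81.967ms=1/4b
10) 1885.246ms=23/4b +81.967ms=1/4b
Σ=6b of 6 (183bpm 2/4) — PASS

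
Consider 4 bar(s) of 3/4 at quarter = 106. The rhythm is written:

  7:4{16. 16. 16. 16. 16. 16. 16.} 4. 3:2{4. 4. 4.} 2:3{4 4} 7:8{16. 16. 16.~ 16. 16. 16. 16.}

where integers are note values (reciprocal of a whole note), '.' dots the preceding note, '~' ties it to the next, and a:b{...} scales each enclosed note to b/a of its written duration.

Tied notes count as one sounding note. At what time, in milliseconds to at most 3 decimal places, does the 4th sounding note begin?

note 4 onset = 9/14b = 363.881ms

1. 0.0ms @ 0 + 121.294ms (3/14)
2. 121.294ms @ 3/14 + 121.294ms (3/14)
3. 242.588ms @ 3/7 + 121.294ms (3/14)
4. 363.881ms @ 9/14 + 121.294ms (3/14)
5. 485.175ms @ 6/7 + 121.294ms (3/14)
6. 606.469ms @ 15/14 + 121.294ms (3/14)
7. 727.763ms @ 9/7 + 121.294ms (3/14)
8. 849.057ms @ 3/2 + 849.057ms (3/2)
9. 1698.113ms @ 3 + 566.038ms (1)
10. 2264.151ms @ 4 + 566.038ms (1)
11. 2830.189ms @ 5 + 566.038ms (1)
12. 3396.226ms @ 6 + 849.057ms (3/2)
13. 4245.283ms @ 15/2 + 849.057ms (3/2)
14. 5094.34ms @ 9 + 242.588ms (3/7)
15. 5336.927ms @ 66/7 + 242.588ms (3/7)
16. 5579.515ms @ 69/7 + 485.175ms (6/7)
17. 6064.69ms @ 75/7 + 242.588ms (3/7)
18. 6307.278ms @ 78/7 + 242.588ms (3/7)
19. 6549.865ms @ 81/7 + 242.588ms (3/7)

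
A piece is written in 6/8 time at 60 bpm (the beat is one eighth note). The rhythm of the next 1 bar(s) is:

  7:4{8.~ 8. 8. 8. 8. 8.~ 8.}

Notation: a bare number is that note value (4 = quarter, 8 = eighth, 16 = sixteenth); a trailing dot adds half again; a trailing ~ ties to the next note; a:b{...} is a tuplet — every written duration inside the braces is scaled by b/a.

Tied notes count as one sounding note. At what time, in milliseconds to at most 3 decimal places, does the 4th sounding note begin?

1. 0.0ms @ 0 + 1714.286ms (12/7)
2. 1714.286ms @ 12/7 + 857.143ms (6/7)
3. 2571.429ms @ 18/7 + 857.143ms (6/7)
4. 3428.571ms @ 24/7 + 857.143ms (6/7)
5. 4285.714ms @ 30/7 + 1714.286ms (12/7)

note 4 onset = 24/7b = 3428.571ms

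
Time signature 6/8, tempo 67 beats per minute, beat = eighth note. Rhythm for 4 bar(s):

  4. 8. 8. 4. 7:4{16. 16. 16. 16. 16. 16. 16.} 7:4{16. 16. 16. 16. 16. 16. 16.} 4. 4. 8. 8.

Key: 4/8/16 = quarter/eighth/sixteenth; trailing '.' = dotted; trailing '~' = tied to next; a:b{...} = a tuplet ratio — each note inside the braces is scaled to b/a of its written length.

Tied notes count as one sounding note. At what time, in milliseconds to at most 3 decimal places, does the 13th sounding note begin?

1. 0.0ms @ 0 + 2686.567ms (3)
2. 2686.567ms @ 3 + 1343.284ms (3/2)
3. 4029.851ms @ 9/2 + 1343.284ms (3/2)
4. 5373.134ms @ 6 + 2686.567ms (3)
5. 8059.701ms @ 9 + 383.795ms (3/7)
6. 8443.497ms @ 66/7 + 383.795ms (3/7)
7. 8827.292ms @ 69/7 + 383.795ms (3/7)
8. 9211.087ms @ 72/7 + 383.795ms (3/7)
9. 9594.883ms @ 75/7 + 383.795ms (3/7)
10. 9978.678ms @ 78/7 + 383.795ms (3/7)
11. 10362.473ms @ 81/7 + 383.795ms (3/7)
12. 10746.269ms @ 12 + 383.795ms (3/7)
13. 11130.064ms @ 87/7 + 383.795ms (3/7)
14. 11513.859ms @ 90/7 + 383.795ms (3/7)
15. 11897.655ms @ 93/7 + 383.795ms (3/7)
16. 12281.45ms @ 96/7 + 383.795ms (3/7)
17. 12665.245ms @ 99/7 + 383.795ms (3/7)
18. 13049.041ms @ 102/7 + 383.795ms (3/7)
19. 13432.836ms @ 15 + 2686.567ms (3)
20. 16119.403ms @ 18 + 2686.567ms (3)
21. 18805.97ms @ 21 + 1343.284ms (3/2)
22. 20149.254ms @ 45/2 + 1343.284ms (3/2)

note 13 onset = 87/7b = 11130.064ms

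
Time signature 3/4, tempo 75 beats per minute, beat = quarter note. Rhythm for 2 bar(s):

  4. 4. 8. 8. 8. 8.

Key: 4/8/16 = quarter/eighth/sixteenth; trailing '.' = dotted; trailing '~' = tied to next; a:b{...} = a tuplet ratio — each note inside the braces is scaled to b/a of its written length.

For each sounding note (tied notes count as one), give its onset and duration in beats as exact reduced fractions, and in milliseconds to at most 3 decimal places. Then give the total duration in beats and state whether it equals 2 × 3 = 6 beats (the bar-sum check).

1) 0.0ms=0b +1200.0ms=3/2b
2) 1200.0ms=3/2b +1200.0ms=3/2b
3) 2400.0ms=3b +600.0ms=3/4b
4) 3000.0ms=15/4b +600.0ms=3/4b
5) 3600.0ms=9/2b +600.0ms=3/4b
6) 4200.0ms=21/4b +600.0ms=3/4b
Σ=6b of 6 (75bpm 3/4) — PASS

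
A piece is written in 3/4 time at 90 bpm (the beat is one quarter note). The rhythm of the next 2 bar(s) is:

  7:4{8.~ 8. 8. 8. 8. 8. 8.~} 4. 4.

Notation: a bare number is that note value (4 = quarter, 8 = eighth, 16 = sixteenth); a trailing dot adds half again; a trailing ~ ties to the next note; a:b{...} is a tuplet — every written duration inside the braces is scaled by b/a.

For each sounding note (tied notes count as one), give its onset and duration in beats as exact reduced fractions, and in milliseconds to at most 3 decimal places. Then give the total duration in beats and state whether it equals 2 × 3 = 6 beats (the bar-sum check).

1) 0.0ms=0b +571.429ms=6/7b
2) 571.429ms=6/7b +285.714ms=3/7b
3) 857.143ms=9/7b +285.714ms=3/7b
4) 1142.857ms=12/7b +285.714ms=3/7b
5) 1428.571ms=15/7b +285.714ms=3/7b
6) 1714.286ms=18/7b +1285.714ms=27/14b
7) 3000.0ms=9/2b +1000.0ms=3/2b
Σ=6b of 6 (90bpm 3/4) — PASS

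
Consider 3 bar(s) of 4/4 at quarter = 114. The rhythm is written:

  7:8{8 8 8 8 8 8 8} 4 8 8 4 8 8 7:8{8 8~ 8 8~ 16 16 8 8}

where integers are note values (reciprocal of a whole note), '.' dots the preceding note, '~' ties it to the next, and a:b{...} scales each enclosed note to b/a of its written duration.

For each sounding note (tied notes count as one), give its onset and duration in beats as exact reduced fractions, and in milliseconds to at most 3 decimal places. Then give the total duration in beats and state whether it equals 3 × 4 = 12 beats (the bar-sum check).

1) 0.0ms=0b +300.752ms=4/7b
2) 300.752ms=4/7b +300.752ms=4/7b
3) 601.504ms=8/7b +300.752ms=4/7b
4) 902.256ms=12/7b +300.752ms=4/7b
5) 1203.008ms=16/7b +300.752ms=4/7b
6) 1503.759ms=20/7b +300.752ms=4/7b
7) 1804.511ms=24/7b +300.752ms=4/7b
8) 2105.263ms=4b +526.316ms=1b
9) 2631.579ms=5b +263.158ms=1/2b
10) 2894.737ms=11/2b +263.158ms=1/2b
11) 3157.895ms=6b +526.316ms=1b
12) 3684.211ms=7b +263.158ms=1/2b
13) 3947.368ms=15/2b +263.158ms=1/2b
14) 4210.526ms=8b +300.752ms=4/7b
15) 4511.278ms=60/7b +601.504ms=8/7b
16) 5112.782ms=68/7b +451.128ms=6/7b
17) 5563.91ms=74/7b +150.376ms=2/7b
18) 5714.286ms=76/7b +300.752ms=4/7b
19) 6015.038ms=80/7b +300.752ms=4/7b
Σ=12b of 12 (114bpm 4/4) — PASS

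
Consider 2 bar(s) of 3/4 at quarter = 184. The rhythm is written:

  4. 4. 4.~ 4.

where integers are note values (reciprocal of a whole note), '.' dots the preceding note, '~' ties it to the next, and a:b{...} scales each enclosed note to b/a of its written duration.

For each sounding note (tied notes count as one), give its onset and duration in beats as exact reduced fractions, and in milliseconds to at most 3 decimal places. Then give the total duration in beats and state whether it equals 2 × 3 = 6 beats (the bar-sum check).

1) 0.0ms=0b +489.13ms=3/2b
2) 489.13ms=3/2b +489.13ms=3/2b
3) 978.261ms=3b +978.261ms=3b
Σ=6b of 6 (184bpm 3/4) — PASS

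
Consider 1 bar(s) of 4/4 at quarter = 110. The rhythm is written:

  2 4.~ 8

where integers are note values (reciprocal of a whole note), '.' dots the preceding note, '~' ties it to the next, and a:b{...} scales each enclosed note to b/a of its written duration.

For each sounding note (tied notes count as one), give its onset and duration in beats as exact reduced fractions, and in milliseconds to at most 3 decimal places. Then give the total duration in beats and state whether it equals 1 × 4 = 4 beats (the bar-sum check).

1) 0.0ms=0b +1090.909ms=2b
2) 1090.909ms=2b +1090.909ms=2b
Σ=4b of 4 (110bpm 4/4) — PASS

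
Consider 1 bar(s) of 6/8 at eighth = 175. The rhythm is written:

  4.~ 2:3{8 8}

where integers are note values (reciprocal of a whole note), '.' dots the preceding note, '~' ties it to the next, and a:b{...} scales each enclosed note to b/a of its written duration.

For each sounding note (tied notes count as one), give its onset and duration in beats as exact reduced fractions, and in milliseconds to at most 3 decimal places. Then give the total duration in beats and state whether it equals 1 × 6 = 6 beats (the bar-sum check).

1) 0.0ms=0b +1542.857ms=9/2b
2) 1542.857ms=9/2b +514.286ms=3/2b
Σ=6b of 6 (175bpm 6/8) — PASS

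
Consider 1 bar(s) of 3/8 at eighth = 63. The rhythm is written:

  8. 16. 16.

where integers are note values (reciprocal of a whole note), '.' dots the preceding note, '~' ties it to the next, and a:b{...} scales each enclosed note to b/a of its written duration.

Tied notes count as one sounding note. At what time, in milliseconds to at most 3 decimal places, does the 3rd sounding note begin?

1. 0.0ms @ 0 + 1428.571ms (3/2)
2. 1428.571ms @ 3/2 + 714.286ms (3/4)
3. 2142.857ms @ 9/4 + 714.286ms (3/4)

note 3 onset = 9/4b = 2142.857ms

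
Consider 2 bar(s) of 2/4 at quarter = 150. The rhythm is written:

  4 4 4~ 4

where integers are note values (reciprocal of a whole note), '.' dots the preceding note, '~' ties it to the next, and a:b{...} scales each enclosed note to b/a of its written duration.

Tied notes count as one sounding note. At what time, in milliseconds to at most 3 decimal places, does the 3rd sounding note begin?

1. 0.0ms @ 0 + 400.0ms (1)
2. 400.0ms @ 1 + 400.0ms (1)
3. 800.0ms @ 2 + 800.0ms (2)

note 3 onset = 2b = 800.0ms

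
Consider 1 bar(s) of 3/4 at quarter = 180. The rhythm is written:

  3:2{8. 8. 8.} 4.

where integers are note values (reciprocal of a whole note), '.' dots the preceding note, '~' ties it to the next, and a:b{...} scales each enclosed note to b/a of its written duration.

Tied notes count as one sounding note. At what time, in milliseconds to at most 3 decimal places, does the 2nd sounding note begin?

1. 0.0ms @ 0 + 166.667ms (1/2)
2. 166.667ms @ 1/2 + 166.667ms (1/2)
3. 333.333ms @ 1 + 166.667ms (1/2)
4. 500.0ms @ 3/2 + 500.0ms (3/2)

note 2 onset = 1/2b = 166.667ms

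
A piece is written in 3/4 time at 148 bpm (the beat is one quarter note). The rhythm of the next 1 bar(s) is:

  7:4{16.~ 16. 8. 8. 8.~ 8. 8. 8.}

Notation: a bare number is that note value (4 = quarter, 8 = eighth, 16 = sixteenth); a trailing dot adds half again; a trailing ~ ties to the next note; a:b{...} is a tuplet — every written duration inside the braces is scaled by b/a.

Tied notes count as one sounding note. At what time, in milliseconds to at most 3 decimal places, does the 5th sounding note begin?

note 5 onset = 15/7b = 868.726ms

1. 0.0ms @ 0 + 173.745ms (3/7)
2. 173.745ms @ 3/7 + 173.745ms (3/7)
3. 347.49ms @ 6/7 + 173.745ms (3/7)
4. 521.236ms @ 9/7 + 347.49ms (6/7)
5. 868.726ms @ 15/7 + 173.745ms (3/7)
6. 1042.471ms @ 18/7 + 173.745ms (3/7)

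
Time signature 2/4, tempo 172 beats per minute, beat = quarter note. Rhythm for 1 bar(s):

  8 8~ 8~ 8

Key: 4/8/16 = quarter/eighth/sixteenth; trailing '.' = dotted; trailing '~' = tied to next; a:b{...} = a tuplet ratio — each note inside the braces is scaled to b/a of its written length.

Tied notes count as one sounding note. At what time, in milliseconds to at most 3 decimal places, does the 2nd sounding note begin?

1. 0.0ms @ 0 + 174.419ms (1/2)
2. 174.419ms @ 1/2 + 523.256ms (3/2)

note 2 onset = 1/2b = 174.419ms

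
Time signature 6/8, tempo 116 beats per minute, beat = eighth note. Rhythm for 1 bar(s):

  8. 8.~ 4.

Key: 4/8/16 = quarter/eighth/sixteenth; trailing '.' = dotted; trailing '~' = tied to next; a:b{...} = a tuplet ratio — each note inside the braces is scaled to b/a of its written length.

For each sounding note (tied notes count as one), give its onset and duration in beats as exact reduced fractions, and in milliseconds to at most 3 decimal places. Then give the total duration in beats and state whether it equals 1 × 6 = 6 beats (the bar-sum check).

1) 0.0ms=0b +775.862ms=3/2b
2) 775.862ms=3/2b +2327.586ms=9/2b
Σ=6b of 6 (116bpm 6/8) — PASS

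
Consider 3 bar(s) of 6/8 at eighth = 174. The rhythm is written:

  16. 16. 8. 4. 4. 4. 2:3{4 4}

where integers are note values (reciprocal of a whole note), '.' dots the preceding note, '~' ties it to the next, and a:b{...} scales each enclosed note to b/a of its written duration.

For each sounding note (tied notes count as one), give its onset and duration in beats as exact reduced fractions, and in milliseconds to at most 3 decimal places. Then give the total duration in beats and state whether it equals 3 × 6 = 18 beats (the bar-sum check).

1) 0.0ms=0b +258.621ms=3/4b
2) 258.621ms=3/4b +258.621ms=3/4b
3) 517.241ms=3/2b +517.241ms=3/2b
4) 1034.483ms=3b +1034.483ms=3b
5) 2068.966ms=6b +1034.483ms=3b
6) 3103.448ms=9b +1034.483ms=3b
7) 4137.931ms=12b +1034.483ms=3b
8) 5172.414ms=15b +1034.483ms=3b
Σ=18b of 18 (174bpm 6/8) — PASS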